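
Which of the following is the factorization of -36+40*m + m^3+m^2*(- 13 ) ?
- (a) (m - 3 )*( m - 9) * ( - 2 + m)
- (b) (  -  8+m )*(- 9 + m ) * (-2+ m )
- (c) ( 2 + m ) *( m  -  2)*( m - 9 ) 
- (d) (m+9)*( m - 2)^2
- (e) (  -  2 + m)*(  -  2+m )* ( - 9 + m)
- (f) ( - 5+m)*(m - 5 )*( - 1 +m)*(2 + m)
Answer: e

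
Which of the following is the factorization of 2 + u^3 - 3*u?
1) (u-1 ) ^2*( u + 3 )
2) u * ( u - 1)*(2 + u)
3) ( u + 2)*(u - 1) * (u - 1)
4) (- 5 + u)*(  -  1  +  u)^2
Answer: 3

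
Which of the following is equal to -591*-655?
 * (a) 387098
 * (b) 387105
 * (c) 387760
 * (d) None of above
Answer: b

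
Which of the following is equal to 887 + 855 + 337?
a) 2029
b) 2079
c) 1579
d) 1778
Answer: b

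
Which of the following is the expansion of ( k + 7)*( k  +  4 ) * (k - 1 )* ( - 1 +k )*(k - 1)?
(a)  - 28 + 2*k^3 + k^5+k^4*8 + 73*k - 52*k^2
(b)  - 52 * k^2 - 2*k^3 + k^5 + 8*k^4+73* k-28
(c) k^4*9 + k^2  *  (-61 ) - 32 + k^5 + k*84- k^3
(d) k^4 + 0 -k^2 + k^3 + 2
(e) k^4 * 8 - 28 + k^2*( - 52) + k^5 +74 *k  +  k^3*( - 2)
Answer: b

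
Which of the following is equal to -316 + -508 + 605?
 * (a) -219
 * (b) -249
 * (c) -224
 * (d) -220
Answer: a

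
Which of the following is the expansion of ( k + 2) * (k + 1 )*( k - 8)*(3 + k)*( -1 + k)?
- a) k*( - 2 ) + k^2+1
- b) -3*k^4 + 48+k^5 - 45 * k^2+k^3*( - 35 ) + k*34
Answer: b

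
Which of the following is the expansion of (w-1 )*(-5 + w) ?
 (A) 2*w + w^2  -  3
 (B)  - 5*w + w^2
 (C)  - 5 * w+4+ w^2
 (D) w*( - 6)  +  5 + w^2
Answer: D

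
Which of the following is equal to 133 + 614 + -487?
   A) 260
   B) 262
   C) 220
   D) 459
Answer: A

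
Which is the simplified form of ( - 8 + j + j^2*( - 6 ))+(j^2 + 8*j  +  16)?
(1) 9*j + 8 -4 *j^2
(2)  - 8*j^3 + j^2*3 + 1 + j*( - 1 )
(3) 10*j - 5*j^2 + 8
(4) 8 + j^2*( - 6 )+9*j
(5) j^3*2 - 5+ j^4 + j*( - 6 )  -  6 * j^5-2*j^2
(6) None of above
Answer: 6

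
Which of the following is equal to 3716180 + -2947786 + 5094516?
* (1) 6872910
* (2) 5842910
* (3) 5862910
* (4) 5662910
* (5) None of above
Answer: 3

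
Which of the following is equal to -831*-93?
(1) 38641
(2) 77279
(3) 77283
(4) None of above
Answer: 3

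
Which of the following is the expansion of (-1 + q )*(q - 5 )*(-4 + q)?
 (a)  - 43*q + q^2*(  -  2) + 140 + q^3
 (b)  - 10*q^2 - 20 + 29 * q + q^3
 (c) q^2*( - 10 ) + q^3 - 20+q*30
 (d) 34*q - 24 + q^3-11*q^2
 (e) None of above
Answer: b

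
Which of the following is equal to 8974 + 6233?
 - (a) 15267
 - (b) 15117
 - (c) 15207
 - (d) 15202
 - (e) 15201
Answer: c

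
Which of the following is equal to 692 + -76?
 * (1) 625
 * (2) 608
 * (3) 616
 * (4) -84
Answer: 3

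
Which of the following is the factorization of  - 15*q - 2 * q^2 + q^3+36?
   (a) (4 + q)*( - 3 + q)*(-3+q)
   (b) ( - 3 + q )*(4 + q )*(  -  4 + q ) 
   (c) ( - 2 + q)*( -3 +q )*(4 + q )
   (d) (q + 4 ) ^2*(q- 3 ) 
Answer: a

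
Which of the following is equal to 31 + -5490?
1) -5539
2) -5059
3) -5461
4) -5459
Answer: 4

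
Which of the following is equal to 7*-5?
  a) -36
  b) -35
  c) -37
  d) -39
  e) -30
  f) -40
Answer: b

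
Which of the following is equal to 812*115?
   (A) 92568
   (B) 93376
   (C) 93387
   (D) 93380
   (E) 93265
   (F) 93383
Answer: D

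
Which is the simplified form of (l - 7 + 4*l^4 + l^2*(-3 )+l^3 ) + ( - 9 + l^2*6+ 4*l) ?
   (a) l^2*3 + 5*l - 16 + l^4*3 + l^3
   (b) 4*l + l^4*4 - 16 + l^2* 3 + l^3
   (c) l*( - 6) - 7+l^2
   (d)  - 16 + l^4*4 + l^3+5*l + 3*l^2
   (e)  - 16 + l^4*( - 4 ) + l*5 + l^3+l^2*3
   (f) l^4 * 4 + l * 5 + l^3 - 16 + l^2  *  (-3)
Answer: d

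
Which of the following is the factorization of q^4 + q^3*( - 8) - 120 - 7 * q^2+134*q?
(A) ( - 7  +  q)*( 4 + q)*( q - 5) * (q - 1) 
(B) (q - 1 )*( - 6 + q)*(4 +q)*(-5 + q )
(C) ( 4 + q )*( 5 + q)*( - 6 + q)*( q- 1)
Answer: B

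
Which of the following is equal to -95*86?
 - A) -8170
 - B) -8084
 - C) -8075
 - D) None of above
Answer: A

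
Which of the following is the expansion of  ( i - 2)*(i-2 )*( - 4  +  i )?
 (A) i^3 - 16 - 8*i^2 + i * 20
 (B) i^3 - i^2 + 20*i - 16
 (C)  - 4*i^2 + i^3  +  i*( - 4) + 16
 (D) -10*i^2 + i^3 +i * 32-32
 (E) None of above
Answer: A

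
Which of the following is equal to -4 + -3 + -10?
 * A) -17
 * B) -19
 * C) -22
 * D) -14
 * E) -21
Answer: A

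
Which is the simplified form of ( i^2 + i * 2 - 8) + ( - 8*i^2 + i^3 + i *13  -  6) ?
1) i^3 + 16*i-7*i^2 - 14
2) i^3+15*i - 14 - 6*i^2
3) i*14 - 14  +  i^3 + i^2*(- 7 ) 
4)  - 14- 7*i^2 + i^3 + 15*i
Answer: 4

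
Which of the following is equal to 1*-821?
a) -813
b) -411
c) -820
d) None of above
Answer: d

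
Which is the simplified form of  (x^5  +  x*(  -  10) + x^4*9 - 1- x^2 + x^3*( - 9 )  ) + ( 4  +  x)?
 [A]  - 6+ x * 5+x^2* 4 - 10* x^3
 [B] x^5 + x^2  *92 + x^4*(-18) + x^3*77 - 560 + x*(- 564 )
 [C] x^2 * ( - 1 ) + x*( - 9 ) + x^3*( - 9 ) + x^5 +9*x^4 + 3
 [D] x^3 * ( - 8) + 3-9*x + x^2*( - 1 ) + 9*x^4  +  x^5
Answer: C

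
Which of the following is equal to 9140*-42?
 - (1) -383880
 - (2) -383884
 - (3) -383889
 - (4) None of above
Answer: 1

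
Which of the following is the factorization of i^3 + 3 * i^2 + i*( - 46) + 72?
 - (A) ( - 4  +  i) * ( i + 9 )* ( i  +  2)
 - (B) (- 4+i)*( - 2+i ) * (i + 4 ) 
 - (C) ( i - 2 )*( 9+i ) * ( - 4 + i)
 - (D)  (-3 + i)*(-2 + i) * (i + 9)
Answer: C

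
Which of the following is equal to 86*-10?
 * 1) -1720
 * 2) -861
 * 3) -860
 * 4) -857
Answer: 3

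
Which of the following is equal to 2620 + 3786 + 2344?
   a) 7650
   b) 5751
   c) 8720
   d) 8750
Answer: d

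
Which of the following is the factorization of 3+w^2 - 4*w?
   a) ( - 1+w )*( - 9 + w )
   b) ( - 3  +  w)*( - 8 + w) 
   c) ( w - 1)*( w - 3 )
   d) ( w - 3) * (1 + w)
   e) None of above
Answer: c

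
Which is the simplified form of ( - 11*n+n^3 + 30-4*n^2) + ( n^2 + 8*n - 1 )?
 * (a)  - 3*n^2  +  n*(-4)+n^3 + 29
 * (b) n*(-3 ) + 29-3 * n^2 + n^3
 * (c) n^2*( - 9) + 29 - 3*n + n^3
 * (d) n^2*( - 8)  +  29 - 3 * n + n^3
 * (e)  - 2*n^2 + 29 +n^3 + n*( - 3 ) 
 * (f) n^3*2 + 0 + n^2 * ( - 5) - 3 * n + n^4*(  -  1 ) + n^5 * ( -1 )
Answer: b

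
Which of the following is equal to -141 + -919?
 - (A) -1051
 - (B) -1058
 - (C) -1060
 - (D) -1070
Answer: C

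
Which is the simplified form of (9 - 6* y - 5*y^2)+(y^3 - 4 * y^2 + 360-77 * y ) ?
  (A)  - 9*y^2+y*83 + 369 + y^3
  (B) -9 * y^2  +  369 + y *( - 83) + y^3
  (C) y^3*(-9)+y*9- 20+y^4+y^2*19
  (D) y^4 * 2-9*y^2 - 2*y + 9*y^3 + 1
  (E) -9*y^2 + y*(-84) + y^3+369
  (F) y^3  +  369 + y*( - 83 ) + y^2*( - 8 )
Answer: B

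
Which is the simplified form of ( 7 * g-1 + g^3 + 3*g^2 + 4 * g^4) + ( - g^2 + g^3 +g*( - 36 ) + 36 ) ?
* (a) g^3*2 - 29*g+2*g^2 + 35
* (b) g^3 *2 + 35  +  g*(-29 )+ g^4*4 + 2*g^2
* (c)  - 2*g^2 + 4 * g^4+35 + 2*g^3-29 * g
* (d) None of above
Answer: b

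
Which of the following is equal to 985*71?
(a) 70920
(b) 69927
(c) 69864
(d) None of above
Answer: d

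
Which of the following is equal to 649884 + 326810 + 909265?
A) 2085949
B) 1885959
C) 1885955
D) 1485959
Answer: B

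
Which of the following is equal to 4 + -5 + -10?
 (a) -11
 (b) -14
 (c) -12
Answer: a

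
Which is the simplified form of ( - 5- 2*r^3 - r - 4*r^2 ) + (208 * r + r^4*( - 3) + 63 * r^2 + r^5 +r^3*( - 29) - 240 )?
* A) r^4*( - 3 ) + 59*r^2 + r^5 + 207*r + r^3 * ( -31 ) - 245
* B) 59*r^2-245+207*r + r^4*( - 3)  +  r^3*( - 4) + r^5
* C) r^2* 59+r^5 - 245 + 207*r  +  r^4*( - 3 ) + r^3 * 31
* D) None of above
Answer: A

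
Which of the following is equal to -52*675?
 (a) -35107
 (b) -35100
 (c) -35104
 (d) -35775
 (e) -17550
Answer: b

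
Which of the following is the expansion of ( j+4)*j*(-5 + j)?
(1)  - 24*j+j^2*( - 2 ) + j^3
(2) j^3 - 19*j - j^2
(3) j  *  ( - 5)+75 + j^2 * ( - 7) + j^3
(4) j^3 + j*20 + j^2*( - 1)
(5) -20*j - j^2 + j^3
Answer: 5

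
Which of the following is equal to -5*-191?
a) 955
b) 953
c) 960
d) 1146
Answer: a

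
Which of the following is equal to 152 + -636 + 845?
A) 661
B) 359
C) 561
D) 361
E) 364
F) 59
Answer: D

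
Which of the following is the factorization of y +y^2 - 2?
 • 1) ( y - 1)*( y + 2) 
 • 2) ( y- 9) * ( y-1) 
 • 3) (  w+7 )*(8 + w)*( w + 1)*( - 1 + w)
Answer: 1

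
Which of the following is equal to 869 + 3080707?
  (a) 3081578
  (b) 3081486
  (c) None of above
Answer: c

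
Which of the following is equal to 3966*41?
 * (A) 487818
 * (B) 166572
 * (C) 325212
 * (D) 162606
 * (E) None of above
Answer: D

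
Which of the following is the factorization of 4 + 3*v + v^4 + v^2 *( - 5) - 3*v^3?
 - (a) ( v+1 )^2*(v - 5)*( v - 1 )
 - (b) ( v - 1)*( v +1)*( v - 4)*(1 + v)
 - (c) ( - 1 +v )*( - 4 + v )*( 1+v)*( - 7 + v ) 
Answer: b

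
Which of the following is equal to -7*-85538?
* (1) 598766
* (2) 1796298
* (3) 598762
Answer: 1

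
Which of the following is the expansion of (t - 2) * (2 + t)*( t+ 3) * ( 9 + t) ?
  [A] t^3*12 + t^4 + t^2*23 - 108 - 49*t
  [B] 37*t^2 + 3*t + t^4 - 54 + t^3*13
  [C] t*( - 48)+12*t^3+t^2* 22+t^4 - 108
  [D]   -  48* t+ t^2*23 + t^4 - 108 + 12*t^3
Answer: D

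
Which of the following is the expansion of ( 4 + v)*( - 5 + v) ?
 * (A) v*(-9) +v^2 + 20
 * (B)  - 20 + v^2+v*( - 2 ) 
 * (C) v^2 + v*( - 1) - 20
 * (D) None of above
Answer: C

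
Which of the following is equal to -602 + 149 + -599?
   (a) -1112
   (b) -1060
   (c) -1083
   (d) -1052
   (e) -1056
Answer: d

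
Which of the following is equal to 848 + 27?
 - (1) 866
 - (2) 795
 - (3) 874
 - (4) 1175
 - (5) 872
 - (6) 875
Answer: 6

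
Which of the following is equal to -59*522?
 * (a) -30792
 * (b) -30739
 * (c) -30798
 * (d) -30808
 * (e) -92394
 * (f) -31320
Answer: c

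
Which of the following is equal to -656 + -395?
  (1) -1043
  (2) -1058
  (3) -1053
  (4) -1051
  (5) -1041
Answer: 4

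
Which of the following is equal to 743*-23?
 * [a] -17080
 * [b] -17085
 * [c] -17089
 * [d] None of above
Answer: c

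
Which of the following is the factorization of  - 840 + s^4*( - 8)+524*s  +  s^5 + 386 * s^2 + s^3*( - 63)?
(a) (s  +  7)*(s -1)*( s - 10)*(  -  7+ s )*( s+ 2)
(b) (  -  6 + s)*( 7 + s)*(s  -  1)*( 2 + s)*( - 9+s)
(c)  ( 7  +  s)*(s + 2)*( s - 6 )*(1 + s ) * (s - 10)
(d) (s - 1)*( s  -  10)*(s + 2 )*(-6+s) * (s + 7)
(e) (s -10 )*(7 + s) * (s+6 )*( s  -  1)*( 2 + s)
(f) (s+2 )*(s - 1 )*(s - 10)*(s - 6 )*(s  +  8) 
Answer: d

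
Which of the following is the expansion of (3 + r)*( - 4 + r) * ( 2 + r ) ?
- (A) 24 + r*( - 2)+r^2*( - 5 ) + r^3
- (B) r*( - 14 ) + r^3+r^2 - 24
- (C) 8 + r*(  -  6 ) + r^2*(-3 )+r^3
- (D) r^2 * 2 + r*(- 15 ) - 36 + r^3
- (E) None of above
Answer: B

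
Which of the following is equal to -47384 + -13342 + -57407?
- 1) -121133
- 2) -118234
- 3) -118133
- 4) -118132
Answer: 3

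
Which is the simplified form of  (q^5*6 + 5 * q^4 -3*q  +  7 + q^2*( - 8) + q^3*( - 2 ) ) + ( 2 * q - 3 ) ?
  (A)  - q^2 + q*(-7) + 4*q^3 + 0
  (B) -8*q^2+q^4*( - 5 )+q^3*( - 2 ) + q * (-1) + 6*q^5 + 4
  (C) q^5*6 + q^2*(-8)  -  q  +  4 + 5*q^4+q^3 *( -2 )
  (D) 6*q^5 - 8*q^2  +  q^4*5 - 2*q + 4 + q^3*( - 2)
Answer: C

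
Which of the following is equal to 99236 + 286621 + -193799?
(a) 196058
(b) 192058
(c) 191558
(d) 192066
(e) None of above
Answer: b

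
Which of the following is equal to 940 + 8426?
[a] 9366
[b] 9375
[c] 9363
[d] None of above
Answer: a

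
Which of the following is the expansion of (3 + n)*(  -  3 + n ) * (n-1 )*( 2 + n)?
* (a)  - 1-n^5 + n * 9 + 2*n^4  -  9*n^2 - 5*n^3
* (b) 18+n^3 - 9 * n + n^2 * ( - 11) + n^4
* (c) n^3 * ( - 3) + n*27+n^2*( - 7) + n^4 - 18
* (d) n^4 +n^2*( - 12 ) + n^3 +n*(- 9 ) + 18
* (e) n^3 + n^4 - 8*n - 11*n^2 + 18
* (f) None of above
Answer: b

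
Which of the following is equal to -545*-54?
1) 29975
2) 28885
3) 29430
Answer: 3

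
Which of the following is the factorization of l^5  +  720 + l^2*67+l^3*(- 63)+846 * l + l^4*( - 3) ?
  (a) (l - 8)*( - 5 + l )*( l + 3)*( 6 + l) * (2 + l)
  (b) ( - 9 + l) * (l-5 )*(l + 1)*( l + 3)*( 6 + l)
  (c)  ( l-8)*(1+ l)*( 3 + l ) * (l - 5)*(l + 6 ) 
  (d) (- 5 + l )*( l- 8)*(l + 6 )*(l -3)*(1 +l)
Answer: c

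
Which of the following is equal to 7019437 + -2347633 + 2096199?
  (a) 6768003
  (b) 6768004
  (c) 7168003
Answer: a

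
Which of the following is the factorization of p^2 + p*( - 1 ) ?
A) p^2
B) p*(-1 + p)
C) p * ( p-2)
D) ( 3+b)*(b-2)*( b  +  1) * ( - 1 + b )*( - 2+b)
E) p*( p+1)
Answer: B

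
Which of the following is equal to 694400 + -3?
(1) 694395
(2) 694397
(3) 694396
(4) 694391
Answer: 2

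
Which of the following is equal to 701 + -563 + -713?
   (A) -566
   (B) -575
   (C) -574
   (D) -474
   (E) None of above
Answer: B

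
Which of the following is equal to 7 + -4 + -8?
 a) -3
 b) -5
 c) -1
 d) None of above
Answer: b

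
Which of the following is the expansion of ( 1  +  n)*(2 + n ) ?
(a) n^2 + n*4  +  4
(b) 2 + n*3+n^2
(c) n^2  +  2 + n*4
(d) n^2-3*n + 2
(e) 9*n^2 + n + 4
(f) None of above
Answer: b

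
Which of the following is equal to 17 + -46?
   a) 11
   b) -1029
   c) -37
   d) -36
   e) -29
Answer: e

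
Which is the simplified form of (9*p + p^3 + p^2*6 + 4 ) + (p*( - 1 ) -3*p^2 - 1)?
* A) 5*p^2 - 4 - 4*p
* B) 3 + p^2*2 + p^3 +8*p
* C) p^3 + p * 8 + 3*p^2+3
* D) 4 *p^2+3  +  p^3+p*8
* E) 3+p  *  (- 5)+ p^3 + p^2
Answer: C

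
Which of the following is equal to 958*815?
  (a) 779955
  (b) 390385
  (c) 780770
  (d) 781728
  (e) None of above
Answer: c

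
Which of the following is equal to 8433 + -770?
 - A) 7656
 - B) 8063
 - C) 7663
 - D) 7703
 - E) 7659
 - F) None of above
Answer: C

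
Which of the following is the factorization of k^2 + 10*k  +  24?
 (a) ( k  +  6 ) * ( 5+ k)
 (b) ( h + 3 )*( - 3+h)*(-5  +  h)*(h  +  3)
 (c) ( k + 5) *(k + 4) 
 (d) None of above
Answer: d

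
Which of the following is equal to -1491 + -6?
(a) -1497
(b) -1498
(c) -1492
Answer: a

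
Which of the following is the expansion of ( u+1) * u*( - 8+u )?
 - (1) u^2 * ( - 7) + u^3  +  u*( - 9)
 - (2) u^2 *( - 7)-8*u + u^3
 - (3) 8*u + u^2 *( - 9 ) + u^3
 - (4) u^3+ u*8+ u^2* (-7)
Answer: 2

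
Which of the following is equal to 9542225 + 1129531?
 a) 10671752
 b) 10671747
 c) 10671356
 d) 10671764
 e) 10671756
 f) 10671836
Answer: e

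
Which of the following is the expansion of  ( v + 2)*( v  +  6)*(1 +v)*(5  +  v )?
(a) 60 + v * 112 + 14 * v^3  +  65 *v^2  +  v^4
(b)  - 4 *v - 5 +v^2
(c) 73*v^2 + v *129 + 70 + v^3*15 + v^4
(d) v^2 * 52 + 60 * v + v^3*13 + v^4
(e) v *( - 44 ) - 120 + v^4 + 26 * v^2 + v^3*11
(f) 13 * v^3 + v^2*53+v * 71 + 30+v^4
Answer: a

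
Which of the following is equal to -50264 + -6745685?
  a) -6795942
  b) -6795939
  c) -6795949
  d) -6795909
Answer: c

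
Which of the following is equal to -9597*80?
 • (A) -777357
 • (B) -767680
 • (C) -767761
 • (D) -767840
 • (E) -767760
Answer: E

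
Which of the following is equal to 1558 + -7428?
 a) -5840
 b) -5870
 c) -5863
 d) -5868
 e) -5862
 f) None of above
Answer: b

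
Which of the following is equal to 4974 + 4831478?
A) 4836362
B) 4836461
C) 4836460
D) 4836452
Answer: D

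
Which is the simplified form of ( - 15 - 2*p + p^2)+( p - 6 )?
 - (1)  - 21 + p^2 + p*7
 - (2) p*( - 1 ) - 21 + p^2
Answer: 2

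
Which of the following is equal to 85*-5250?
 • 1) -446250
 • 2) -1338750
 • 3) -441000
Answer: 1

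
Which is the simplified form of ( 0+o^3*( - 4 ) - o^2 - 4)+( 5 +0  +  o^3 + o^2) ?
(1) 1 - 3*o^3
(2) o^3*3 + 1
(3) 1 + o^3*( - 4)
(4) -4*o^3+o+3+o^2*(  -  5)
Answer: 1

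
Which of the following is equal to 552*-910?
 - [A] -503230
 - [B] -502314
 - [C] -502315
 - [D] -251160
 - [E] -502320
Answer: E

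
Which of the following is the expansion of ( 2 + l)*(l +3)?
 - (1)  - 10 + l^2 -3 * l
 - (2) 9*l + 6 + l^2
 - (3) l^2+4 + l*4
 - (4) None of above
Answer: 4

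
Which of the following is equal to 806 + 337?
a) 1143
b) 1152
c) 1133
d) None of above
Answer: a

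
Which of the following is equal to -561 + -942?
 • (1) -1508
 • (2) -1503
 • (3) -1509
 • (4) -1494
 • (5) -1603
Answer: 2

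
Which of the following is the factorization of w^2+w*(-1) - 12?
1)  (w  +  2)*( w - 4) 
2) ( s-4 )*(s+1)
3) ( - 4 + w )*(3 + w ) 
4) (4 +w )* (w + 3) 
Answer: 3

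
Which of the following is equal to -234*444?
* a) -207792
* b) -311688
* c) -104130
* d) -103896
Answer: d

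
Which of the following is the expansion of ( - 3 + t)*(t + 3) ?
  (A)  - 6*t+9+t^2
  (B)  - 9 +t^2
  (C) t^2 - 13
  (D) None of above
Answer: B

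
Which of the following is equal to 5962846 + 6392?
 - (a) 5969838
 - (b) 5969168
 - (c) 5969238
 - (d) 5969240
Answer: c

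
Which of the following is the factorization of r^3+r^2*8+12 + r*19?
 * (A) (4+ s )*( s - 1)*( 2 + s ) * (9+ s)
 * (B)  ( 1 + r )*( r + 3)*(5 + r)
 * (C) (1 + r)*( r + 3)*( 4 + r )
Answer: C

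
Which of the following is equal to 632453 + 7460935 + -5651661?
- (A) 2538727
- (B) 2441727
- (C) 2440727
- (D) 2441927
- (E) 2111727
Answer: B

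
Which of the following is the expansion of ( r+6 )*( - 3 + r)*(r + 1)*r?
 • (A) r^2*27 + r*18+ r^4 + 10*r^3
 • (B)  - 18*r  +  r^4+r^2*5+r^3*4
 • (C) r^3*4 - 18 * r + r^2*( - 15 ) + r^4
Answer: C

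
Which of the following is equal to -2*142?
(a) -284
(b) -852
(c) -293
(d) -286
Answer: a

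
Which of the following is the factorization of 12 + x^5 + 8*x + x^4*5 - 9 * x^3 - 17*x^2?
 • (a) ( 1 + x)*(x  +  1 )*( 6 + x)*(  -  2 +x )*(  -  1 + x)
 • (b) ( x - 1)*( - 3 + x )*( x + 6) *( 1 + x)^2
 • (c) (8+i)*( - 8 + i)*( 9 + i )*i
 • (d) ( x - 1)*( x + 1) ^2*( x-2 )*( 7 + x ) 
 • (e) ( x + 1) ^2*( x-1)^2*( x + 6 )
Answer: a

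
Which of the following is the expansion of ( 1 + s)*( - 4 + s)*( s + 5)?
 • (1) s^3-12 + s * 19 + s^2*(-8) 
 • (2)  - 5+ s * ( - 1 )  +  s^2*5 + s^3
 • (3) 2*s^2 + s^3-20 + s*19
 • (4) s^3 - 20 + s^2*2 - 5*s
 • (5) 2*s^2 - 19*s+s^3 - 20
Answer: 5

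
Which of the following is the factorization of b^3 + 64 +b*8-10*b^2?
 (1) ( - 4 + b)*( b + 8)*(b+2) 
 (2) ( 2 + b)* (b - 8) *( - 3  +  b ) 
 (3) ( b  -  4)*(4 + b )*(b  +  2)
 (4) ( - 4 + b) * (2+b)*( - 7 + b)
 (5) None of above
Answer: 5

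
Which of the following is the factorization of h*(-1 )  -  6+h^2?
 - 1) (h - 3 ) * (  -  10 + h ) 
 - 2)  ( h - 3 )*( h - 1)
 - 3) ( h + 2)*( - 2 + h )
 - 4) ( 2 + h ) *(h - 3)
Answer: 4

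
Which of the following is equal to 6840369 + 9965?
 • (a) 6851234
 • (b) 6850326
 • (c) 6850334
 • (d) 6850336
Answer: c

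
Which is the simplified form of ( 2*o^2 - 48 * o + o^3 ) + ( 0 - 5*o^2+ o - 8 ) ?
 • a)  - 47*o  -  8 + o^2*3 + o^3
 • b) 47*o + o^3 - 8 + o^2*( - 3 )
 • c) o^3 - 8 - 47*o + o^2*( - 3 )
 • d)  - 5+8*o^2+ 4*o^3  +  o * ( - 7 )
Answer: c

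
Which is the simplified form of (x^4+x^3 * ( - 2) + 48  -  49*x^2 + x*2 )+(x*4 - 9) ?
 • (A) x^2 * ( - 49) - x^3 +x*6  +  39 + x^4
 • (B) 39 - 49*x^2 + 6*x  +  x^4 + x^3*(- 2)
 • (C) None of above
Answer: B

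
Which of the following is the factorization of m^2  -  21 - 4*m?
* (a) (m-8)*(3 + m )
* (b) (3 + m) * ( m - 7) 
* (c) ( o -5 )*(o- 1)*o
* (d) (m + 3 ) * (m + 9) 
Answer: b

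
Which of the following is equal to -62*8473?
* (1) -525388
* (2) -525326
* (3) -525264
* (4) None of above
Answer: 2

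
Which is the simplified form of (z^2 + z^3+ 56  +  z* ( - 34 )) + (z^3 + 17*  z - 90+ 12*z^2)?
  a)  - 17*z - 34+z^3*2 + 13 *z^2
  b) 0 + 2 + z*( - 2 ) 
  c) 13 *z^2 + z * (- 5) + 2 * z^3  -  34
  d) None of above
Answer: a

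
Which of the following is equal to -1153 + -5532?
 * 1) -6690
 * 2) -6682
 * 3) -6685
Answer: 3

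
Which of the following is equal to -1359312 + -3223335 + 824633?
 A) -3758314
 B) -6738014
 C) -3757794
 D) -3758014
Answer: D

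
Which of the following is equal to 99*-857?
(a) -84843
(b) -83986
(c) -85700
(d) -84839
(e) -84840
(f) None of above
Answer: a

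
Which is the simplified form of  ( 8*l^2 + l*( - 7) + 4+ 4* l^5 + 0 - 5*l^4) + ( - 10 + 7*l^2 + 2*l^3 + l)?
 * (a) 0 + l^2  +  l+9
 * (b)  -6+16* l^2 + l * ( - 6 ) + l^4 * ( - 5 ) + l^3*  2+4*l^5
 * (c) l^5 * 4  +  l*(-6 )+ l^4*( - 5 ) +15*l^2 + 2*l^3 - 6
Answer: c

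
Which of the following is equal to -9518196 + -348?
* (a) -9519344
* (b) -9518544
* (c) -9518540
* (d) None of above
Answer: b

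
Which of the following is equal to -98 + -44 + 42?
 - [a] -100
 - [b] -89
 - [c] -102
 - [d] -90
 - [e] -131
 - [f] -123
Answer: a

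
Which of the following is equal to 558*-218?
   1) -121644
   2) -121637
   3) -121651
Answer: 1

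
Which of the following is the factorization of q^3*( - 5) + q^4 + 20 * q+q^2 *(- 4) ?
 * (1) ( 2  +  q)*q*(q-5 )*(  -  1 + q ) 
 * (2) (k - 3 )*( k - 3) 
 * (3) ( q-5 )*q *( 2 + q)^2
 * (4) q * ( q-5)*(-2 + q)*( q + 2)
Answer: 4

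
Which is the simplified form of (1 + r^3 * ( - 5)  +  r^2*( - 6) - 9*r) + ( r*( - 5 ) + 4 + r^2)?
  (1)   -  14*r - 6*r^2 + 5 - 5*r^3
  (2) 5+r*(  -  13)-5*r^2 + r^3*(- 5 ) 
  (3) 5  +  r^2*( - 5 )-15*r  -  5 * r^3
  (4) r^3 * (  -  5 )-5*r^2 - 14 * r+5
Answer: 4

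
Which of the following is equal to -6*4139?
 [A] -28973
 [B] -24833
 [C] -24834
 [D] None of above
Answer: C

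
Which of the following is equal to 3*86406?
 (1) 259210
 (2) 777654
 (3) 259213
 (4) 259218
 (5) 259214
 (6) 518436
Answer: 4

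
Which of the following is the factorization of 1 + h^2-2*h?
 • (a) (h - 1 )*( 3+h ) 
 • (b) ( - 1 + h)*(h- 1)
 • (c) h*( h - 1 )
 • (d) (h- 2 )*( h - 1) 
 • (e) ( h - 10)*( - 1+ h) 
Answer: b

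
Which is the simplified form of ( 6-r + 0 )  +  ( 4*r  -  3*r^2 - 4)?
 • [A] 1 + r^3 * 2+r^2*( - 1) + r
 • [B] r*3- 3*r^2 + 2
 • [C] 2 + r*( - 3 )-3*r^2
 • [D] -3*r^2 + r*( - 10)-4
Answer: B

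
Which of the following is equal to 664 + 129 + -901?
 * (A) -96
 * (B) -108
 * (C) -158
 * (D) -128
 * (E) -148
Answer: B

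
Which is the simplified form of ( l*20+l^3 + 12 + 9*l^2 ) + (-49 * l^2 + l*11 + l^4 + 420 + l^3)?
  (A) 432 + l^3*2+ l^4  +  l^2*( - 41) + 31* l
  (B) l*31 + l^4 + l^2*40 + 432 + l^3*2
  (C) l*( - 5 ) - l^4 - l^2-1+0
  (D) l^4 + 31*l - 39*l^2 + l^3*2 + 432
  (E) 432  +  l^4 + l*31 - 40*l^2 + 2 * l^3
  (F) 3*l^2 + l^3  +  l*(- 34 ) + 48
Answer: E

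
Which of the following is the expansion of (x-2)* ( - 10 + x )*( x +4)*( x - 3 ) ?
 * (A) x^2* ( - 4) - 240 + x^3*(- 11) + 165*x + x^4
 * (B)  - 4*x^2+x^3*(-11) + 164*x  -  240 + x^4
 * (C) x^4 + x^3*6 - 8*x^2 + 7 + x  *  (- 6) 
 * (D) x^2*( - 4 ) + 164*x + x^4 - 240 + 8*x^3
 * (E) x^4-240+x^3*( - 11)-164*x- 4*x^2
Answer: B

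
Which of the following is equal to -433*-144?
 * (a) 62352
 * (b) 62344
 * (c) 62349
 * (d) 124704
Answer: a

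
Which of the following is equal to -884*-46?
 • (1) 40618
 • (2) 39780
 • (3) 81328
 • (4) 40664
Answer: 4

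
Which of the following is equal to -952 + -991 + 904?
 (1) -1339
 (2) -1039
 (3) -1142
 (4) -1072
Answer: 2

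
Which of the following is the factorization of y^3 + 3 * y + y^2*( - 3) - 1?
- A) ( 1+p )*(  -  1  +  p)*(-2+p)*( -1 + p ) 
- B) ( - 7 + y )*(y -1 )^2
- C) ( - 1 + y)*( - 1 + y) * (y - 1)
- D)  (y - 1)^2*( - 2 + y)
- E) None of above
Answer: C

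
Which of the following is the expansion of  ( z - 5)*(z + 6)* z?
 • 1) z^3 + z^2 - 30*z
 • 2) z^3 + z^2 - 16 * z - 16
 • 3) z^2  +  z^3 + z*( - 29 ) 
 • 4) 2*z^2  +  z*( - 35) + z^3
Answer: 1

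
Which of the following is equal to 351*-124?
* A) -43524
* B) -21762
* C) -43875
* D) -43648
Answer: A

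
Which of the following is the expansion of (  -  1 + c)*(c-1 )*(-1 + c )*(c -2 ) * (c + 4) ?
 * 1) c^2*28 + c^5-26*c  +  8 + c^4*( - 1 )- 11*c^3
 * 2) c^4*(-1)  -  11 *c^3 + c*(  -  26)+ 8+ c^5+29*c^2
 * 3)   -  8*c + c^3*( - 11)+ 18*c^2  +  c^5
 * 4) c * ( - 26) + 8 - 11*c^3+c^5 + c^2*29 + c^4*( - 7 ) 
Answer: 2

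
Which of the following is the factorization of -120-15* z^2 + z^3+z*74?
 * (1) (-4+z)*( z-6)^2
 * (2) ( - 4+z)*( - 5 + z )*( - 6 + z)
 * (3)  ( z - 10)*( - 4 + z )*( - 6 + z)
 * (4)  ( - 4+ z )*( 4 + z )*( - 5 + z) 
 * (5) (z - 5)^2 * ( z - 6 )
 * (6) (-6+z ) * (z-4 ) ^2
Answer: 2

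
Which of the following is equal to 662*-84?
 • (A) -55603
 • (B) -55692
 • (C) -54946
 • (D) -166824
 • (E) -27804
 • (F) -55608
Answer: F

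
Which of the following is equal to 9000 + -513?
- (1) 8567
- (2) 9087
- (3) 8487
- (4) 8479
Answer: 3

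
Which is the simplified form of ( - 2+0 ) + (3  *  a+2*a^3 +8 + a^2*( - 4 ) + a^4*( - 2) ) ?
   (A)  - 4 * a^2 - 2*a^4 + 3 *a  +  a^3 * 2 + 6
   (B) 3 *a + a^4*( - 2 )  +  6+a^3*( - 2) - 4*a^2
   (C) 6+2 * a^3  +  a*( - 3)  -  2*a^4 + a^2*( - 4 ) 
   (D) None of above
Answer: A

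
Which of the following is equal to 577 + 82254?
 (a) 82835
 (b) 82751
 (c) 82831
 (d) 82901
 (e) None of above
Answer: c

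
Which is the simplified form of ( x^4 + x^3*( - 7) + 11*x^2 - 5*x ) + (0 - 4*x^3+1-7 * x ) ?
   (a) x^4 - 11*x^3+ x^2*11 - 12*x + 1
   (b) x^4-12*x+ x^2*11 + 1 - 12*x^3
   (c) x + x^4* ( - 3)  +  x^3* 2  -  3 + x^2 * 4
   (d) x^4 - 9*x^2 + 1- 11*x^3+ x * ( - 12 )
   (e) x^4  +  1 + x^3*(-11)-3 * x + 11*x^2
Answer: a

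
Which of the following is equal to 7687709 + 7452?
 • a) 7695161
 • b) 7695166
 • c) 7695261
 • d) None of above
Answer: a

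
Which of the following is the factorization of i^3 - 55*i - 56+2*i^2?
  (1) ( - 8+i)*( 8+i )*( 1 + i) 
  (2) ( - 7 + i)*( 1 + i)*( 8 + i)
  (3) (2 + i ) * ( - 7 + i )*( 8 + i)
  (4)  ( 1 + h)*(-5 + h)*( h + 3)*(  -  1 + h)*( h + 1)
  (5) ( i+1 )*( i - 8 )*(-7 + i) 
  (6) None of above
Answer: 2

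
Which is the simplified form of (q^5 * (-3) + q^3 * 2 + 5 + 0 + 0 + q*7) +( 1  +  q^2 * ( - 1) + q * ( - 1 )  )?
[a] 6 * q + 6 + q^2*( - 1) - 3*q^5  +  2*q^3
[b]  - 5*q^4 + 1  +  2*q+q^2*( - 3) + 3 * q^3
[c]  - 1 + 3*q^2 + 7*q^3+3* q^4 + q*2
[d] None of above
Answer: a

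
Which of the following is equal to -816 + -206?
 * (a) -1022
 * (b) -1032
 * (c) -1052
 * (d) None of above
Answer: a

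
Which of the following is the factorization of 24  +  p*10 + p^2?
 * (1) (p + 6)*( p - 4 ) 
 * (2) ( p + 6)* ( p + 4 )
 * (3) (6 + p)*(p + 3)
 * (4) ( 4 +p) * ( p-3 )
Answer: 2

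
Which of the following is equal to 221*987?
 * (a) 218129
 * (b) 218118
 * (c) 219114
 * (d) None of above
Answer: d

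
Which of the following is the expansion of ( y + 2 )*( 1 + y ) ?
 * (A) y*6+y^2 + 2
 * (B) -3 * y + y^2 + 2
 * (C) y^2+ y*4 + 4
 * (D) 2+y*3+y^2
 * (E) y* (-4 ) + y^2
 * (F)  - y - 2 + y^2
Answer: D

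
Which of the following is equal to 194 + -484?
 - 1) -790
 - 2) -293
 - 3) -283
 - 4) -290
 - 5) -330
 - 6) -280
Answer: 4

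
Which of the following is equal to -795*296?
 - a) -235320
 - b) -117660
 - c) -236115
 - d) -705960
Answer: a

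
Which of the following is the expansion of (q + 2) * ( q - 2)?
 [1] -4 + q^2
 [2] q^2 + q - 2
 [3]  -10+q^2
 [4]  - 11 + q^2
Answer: 1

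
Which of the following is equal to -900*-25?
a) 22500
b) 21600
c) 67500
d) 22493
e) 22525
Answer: a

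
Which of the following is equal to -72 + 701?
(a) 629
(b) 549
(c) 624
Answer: a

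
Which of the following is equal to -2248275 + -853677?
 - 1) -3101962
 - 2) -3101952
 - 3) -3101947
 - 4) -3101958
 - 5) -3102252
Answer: 2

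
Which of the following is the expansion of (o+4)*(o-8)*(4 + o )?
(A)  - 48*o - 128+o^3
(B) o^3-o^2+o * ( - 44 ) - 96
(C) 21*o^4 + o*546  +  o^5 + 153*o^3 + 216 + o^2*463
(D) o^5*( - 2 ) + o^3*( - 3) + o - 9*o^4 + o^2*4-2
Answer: A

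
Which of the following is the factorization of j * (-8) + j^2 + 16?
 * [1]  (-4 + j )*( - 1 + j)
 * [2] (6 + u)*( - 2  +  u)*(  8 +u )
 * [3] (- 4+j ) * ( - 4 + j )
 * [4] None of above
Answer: 3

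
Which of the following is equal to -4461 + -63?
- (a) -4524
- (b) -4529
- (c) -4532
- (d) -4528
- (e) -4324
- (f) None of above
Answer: a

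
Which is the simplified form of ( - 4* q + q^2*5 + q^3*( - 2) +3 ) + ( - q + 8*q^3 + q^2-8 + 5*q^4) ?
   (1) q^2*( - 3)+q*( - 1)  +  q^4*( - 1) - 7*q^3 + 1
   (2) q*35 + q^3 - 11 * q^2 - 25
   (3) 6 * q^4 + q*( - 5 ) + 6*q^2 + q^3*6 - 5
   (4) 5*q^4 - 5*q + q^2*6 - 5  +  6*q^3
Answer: 4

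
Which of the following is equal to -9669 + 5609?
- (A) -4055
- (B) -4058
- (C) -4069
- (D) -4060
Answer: D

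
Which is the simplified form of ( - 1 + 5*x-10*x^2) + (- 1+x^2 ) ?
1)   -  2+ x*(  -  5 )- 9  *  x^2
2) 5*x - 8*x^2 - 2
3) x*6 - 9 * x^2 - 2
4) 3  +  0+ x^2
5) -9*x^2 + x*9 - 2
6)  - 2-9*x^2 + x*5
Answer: 6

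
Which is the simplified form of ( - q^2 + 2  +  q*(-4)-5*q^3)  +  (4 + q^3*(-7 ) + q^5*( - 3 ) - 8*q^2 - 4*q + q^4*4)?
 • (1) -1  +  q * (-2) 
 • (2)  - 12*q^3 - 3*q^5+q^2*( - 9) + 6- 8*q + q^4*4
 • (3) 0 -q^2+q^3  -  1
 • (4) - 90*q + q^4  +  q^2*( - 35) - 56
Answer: 2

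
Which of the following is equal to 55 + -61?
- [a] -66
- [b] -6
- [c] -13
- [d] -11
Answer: b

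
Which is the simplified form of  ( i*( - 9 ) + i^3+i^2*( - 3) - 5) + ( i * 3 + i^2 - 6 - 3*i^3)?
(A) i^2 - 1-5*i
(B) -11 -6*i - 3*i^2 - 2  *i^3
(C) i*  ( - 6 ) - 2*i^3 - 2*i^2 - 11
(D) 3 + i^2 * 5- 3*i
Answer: C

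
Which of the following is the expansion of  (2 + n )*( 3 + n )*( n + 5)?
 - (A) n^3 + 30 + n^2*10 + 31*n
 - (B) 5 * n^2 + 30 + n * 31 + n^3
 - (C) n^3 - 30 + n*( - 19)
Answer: A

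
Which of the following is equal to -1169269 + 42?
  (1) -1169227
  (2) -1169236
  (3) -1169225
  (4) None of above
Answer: 1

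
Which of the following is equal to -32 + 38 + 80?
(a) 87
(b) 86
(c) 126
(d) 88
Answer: b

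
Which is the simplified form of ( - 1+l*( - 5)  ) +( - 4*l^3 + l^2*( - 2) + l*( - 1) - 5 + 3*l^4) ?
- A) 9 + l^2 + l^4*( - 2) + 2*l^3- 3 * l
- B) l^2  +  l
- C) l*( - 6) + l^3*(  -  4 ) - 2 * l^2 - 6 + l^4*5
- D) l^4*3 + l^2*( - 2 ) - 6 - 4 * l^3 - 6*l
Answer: D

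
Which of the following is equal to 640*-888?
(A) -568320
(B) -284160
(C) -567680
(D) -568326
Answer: A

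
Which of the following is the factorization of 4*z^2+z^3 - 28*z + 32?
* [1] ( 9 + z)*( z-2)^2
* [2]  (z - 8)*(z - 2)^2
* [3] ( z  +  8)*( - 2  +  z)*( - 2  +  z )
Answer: 3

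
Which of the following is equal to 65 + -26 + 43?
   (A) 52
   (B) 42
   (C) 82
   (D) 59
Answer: C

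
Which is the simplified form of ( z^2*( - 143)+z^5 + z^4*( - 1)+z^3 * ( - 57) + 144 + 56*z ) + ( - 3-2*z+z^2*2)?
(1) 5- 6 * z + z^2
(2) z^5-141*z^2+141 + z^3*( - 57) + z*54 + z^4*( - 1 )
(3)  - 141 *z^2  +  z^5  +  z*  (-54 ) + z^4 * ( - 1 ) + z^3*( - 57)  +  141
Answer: 2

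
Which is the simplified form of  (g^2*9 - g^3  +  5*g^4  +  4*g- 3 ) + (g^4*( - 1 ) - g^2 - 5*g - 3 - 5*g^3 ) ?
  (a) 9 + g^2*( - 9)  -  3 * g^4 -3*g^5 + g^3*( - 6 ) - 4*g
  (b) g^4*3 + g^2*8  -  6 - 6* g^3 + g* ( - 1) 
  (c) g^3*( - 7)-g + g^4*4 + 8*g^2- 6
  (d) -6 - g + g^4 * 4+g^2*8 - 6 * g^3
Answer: d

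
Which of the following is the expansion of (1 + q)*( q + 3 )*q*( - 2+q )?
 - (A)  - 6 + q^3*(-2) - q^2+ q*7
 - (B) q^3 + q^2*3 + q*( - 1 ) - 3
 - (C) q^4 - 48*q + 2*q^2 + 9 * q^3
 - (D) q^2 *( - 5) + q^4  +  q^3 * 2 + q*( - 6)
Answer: D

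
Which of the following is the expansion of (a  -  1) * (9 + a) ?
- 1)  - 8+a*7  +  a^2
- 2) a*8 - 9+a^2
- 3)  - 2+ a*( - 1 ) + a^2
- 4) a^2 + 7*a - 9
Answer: 2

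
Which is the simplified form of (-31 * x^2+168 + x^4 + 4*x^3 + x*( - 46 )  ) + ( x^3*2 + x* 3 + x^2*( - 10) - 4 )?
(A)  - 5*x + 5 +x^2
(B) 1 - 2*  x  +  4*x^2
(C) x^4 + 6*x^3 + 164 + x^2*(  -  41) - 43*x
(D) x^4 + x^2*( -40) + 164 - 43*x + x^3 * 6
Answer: C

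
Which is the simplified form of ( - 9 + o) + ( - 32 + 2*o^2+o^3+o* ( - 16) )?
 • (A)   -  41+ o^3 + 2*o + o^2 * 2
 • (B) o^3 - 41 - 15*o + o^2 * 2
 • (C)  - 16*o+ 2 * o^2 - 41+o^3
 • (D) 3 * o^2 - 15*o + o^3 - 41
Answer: B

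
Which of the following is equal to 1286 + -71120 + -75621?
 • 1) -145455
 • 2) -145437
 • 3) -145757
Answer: 1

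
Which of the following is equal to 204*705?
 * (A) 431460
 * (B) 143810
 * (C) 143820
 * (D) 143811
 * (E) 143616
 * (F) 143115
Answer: C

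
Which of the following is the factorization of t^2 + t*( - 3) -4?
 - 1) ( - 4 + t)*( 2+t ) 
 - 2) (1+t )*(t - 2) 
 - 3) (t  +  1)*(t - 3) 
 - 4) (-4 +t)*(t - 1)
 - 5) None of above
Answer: 5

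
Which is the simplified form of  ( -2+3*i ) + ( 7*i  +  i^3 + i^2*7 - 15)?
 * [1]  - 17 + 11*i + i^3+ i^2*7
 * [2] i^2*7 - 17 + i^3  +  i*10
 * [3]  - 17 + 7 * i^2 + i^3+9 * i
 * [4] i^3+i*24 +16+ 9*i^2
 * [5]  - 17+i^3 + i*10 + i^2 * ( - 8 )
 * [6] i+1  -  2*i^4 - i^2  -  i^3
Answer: 2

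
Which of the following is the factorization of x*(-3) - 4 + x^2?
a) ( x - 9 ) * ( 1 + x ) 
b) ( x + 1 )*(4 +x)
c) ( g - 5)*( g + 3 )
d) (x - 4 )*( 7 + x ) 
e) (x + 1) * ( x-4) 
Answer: e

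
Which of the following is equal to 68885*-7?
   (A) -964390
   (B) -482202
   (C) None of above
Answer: C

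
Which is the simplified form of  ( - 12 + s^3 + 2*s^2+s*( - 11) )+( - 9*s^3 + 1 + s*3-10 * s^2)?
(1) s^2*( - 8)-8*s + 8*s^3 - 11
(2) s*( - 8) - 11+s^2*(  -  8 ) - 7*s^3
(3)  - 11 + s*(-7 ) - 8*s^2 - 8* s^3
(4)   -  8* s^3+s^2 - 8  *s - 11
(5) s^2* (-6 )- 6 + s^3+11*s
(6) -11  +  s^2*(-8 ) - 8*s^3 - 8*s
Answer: 6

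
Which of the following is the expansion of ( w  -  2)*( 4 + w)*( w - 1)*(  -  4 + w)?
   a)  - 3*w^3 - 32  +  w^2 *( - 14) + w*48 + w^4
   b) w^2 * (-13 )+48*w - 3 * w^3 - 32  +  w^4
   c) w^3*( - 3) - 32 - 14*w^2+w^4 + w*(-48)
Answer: a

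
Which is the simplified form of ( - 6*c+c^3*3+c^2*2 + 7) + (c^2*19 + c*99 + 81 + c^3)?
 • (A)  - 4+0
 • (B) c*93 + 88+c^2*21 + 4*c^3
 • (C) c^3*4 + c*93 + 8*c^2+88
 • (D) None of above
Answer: B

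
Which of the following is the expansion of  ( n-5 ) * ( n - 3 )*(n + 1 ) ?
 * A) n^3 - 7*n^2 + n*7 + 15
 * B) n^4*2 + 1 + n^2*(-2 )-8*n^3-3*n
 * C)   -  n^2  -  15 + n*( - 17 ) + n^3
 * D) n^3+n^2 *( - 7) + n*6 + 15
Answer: A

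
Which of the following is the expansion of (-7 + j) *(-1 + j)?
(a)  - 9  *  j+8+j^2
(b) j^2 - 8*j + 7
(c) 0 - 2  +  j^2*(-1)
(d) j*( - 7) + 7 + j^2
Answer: b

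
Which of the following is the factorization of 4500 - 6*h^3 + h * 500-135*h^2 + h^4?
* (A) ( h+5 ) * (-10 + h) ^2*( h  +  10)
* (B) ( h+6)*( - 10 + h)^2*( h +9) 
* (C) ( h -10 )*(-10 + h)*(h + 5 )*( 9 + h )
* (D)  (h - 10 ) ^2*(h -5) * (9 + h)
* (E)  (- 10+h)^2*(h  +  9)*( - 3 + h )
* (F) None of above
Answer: C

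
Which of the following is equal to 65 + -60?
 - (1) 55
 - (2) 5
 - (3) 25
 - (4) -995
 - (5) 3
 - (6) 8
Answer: 2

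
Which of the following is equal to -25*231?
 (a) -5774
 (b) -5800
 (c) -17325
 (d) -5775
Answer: d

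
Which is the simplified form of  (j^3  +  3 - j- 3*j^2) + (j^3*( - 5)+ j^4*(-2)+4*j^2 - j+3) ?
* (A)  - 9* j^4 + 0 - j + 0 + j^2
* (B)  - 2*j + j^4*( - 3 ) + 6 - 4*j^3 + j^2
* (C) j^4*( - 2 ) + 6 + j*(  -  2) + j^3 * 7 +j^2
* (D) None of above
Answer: D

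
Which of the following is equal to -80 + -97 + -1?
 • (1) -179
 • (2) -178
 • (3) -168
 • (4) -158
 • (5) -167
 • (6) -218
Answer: 2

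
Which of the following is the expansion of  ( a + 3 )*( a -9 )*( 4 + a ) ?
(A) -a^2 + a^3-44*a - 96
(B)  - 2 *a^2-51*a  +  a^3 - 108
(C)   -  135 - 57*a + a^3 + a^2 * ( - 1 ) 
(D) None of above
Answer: B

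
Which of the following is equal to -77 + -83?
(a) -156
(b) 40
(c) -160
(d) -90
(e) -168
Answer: c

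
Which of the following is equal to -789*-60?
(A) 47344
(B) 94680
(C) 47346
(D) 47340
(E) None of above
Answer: D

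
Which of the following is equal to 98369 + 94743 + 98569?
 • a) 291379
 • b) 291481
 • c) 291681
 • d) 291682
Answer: c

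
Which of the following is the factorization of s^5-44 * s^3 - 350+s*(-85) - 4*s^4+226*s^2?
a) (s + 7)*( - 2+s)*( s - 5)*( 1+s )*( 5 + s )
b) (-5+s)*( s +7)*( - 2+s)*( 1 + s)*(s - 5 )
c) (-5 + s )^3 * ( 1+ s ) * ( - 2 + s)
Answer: b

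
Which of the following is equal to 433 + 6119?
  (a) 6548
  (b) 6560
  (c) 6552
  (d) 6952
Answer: c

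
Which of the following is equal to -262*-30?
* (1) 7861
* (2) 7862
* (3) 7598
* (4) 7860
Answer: 4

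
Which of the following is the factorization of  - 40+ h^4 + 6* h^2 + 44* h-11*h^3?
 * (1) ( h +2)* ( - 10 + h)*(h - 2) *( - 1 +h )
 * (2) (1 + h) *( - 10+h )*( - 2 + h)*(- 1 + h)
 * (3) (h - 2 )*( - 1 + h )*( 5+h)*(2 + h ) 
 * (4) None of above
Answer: 1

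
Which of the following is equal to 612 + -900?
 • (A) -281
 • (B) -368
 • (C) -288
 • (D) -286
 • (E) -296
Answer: C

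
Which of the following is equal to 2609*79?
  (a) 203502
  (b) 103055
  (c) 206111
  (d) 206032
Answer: c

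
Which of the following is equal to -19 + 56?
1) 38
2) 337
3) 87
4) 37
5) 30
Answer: 4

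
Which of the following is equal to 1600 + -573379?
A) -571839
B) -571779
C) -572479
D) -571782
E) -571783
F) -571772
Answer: B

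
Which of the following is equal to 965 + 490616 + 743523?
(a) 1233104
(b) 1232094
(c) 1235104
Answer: c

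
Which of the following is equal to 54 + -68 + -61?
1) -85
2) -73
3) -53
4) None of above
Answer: 4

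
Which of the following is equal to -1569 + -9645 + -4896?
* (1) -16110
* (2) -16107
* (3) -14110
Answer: 1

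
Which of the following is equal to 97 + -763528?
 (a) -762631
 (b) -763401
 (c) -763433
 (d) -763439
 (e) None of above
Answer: e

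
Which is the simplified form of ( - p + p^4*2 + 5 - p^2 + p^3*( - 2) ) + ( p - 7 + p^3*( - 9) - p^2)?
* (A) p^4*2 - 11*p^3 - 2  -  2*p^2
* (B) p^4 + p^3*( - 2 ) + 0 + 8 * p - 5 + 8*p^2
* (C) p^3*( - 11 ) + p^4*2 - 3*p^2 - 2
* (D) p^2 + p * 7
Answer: A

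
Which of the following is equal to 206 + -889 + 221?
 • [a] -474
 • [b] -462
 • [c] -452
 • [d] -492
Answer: b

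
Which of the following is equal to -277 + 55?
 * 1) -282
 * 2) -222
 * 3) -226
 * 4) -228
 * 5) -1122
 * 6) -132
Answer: 2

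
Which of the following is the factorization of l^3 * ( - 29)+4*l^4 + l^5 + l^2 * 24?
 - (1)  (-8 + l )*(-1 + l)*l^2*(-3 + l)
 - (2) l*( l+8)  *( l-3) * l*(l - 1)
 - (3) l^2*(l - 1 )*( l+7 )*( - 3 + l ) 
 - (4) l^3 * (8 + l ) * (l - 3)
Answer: 2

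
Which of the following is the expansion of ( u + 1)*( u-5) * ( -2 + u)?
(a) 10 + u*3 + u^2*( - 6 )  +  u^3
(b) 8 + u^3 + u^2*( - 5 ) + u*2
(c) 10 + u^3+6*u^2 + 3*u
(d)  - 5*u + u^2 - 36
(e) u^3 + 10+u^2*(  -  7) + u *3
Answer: a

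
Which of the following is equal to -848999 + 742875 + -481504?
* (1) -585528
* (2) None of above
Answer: 2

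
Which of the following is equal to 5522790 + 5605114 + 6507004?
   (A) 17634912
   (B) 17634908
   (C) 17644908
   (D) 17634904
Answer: B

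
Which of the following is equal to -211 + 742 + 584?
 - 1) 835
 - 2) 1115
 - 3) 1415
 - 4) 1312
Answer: 2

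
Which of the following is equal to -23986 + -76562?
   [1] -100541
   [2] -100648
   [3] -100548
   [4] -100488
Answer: 3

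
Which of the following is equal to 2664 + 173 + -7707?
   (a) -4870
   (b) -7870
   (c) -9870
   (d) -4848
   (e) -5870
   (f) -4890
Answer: a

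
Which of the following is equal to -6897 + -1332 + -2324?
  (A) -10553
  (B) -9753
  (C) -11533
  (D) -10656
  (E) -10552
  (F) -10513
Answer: A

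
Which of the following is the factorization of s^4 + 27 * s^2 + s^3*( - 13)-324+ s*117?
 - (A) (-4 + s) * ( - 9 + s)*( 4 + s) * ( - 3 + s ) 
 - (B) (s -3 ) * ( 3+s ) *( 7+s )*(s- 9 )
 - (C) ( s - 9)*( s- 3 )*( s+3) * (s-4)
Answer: C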